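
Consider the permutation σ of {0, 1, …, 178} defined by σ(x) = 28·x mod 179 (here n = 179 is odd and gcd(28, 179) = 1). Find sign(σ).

Orbit of 64 under x↦28x: [64, 2, 56, 136, 49, 119, 110]… (length divides ord_179(28)).
Decompose π into cycles: lengths [178, 1] (2 cycles, including the fixed point 0).
n − c = 179 − 2 = 177; sign = (−1)^177 = -1.
Check: (28/179) = -1 by Zolotarev.

-1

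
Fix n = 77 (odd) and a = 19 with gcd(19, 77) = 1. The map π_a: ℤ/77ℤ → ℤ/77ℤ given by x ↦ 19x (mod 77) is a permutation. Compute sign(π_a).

Trace 71: π^k(71) = [71, 40, 67, 41, 9, 17, 15] for k=0..6.
Cycle type of π: 30×2 + 10 + 6 + 1; total 5 cycles.
Σ(ℓ_i−1) = 77−5 = 72; sign = (−1)^72 = +1.

+1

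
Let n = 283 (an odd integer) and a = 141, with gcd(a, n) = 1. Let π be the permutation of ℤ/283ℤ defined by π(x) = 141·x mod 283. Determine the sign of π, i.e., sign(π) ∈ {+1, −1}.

Orbit of 42 under x↦141x: [42, 262, 152, 207, 38, 264, 151]… (length divides ord_283(141)).
The orbit structure of x ↦ 141x mod 283: 7 orbits of sizes [47, 47, 47, 47, 47, 47, 1].
Σ(ℓ_i−1) = 283−7 = 276; sign = (−1)^276 = +1.

+1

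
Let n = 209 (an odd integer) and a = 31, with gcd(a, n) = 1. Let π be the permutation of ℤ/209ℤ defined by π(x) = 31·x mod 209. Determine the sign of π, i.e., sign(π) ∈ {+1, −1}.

-1

Start at x=75: 75 → 26 → 179 → 115 → 12 → 163 → 37 → … (one orbit).
12 cycles of lengths [30, 30, 30, 30, 30, 30, 6, 6, 6, 5, 5, 1].
sign(π) = (−1)^{n − #cycles} = (−1)^{209−12} = (−1)^197 = -1.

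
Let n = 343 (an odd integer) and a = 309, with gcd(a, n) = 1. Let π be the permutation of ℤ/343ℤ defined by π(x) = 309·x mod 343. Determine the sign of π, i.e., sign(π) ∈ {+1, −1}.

Trace 43: π^k(43) = [43, 253, 316, 232, 1, 309, 127] for k=0..6.
Cycle lengths of π_309 on ℤ/343ℤ: [49, 49, 49, 49, 49, 49, 7, 7, 7, 7, 7, 7, 1, 1, 1, 1, 1, 1, 1]; 19 cycles in total.
sign(π) = (−1)^{n − #cycles} = (−1)^{343−19} = (−1)^324 = +1.
The Jacobi symbol (309|343) = +1 (Zolotarev) agrees.

+1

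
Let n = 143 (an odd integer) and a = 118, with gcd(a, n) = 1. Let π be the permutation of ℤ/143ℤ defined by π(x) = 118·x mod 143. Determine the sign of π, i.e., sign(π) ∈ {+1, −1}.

-1

Trace 131: π^k(131) = [131, 14, 79, 27, 40, 1, 118] for k=0..6.
26 cycles of lengths [10, 10, 10, 10, 10, 10, 10, 10, 10, 10, 10, 10, 10, 1, 1, 1, 1, 1, 1, 1, 1, 1, 1, 1, 1, 1].
143 − 26 = 117 transpositions; sign(π) = (−1)^117 = -1.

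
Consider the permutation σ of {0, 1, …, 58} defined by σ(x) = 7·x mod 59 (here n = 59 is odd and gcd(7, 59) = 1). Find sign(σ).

+1

Trace 48: π^k(48) = [48, 41, 51, 3, 21, 29, 26] for k=0..6.
The orbit structure of x ↦ 7x mod 59: 3 orbits of sizes [29, 29, 1].
n − c = 59 − 3 = 56; sign = (−1)^56 = +1.
Zolotarev: (7|59) = +1, matching the cycle-count sign.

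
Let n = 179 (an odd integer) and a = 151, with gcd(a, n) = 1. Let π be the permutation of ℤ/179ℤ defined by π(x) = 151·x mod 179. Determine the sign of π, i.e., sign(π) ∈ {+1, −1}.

+1

Trace 116: π^k(116) = [116, 153, 12, 22, 100, 64, 177] for k=0..6.
Cycle lengths of π_151 on ℤ/179ℤ: [89, 89, 1]; 3 cycles in total.
n − c = 179 − 3 = 176; sign = (−1)^176 = +1.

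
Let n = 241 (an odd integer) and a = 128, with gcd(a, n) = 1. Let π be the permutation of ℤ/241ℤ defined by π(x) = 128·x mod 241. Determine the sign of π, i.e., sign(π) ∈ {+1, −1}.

+1

Trace 15: π^k(15) = [15, 233, 181, 32, 240, 113, 4] for k=0..6.
The orbit structure of x ↦ 128x mod 241: 11 orbits of sizes [24, 24, 24, 24, 24, 24, 24, 24, 24, 24, 1].
11 cycles on 241: each ℓ→(−1)^(ℓ−1), product (−1)^230 = +1.
The Jacobi symbol (128|241) = +1 (Zolotarev) agrees.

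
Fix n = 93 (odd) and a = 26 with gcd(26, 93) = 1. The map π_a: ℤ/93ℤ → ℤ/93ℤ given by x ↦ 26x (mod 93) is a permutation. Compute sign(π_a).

Trace 26: π^k(26) = [26, 25, 92, 67, 68, 1] for k=0..5.
π_26 has 17 disjoint cycles with lengths [6, 6, 6, 6, 6, 6, 6, 6, 6, 6, 6, 6, 6, 6, 6, 2, 1] on {0,…,92}.
93 − 17 = 76 transpositions; sign(π) = (−1)^76 = +1.

+1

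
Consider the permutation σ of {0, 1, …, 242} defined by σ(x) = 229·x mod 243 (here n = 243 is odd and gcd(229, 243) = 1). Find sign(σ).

+1

Orbit of 43 under x↦229x: [43, 127, 166, 106, 217, 121, 7]… (length divides ord_243(229)).
The orbit structure of x ↦ 229x mod 243: 11 orbits of sizes [81, 81, 27, 27, 9, 9, 3, 3, 1, 1, 1].
With 11 cycles on 243 points, sign = (−1)^{243−11} = +1.
(229|243)_J = +1 (Zolotarev's lemma cross-check).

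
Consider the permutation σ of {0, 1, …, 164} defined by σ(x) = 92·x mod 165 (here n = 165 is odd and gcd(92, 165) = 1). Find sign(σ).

Trace 113: π^k(113) = [113, 1, 92, 49, 53, 91, 122] for k=0..6.
Cycle lengths of π_92 on ℤ/165ℤ: [20, 20, 20, 20, 20, 20, 10, 10, 5, 5, 4, 4, 4, 2, 1]; 15 cycles in total.
With 15 cycles on 165 points, sign = (−1)^{165−15} = +1.

+1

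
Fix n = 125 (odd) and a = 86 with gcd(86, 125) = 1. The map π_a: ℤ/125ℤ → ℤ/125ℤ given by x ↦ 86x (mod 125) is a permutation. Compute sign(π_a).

+1

Orbit of 56 under x↦86x: [56, 66, 51, 11, 71, 106, 116]… (length divides ord_125(86)).
Cycle lengths of π_86 on ℤ/125ℤ: [25, 25, 25, 25, 5, 5, 5, 5, 1, 1, 1, 1, 1]; 13 cycles in total.
125 − 13 = 112 transpositions; sign(π) = (−1)^112 = +1.
(86|125)_J = +1 (Zolotarev's lemma cross-check).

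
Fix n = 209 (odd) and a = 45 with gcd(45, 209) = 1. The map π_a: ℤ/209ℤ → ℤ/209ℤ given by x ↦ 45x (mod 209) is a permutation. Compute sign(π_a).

+1

Start at x=144: 144 → 1 → 45 → 144 (one orbit).
Cycle type of π: 3×66 + 1×11; total 77 cycles.
77 cycles on 209: each ℓ→(−1)^(ℓ−1), product (−1)^132 = +1.
(45|209)_J = +1 (Zolotarev's lemma cross-check).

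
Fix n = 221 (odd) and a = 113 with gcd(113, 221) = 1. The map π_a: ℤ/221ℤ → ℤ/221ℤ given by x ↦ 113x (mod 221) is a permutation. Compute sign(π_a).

-1

Start at x=209: 209 → 191 → 146 → 144 → 139 → 16 → 40 → … (one orbit).
Decompose π into cycles: lengths [48, 48, 48, 48, 16, 3, 3, 3, 3, 1] (10 cycles, including the fixed point 0).
Σ(ℓ_i−1) = 221−10 = 211; sign = (−1)^211 = -1.
Check: (113/221) = -1 by Zolotarev.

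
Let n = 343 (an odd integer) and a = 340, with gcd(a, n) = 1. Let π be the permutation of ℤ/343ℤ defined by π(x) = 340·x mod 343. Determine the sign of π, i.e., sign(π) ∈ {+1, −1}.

+1

Start at x=197: 197 → 95 → 58 → 169 → 179 → 149 → 239 → … (one orbit).
Decompose π into cycles: lengths [147, 147, 21, 21, 3, 3, 1] (7 cycles, including the fixed point 0).
343 − 7 = 336 transpositions; sign(π) = (−1)^336 = +1.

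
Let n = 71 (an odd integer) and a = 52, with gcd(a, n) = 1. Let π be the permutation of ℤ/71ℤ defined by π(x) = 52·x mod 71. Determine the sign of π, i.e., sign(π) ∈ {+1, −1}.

Start at x=4: 4 → 66 → 24 → 41 → 2 → 33 → 12 → … (one orbit).
Cycle type of π: 70 + 1; total 2 cycles.
71 − 2 = 69 transpositions; sign(π) = (−1)^69 = -1.
(52|71)_J = -1 (Zolotarev's lemma cross-check).

-1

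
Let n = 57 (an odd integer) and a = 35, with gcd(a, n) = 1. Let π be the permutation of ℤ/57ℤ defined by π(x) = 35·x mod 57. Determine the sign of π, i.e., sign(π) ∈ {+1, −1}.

Orbit of 20 under x↦35x: [20, 16, 47, 49, 5, 4, 26]… (length divides ord_57(35)).
Decompose π into cycles: lengths [18, 18, 9, 9, 2, 1] (6 cycles, including the fixed point 0).
6 cycles on 57: each ℓ→(−1)^(ℓ−1), product (−1)^51 = -1.
Zolotarev: (35|57) = -1, matching the cycle-count sign.

-1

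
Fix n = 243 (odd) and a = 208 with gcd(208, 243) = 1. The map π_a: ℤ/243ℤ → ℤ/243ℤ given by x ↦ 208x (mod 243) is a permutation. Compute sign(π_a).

Start at x=235: 235 → 37 → 163 → 127 → 172 → 55 → 19 → … (one orbit).
Cycle lengths of π_208 on ℤ/243ℤ: [27, 27, 27, 27, 27, 27, 9, 9, 9, 9, 9, 9, 3, 3, 3, 3, 3, 3, 1, 1, 1, 1, 1, 1, 1, 1, 1]; 27 cycles in total.
243 − 27 = 216 transpositions; sign(π) = (−1)^216 = +1.
The Jacobi symbol (208|243) = +1 (Zolotarev) agrees.

+1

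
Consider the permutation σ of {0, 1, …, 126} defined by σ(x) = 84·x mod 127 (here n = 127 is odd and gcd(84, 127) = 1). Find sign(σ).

+1

Orbit of 41 under x↦84x: [41, 15, 117, 49, 52, 50, 9]… (length divides ord_127(84)).
Decompose π into cycles: lengths [63, 63, 1] (3 cycles, including the fixed point 0).
With 3 cycles on 127 points, sign = (−1)^{127−3} = +1.
Via Zolotarev, sign(π_{84}) = (84|127) = +1.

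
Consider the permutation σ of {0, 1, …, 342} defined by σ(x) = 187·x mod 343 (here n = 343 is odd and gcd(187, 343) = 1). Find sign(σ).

Start at x=24: 24 → 29 → 278 → 193 → 76 → 149 → 80 → … (one orbit).
4 cycles of lengths [294, 42, 6, 1].
Σ(ℓ_i−1) = 343−4 = 339; sign = (−1)^339 = -1.
Zolotarev: (187|343) = -1, matching the cycle-count sign.

-1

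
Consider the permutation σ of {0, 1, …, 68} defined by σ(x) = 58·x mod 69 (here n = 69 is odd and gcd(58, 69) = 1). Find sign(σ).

+1

Trace 31: π^k(31) = [31, 4, 25, 1, 58, 52, 49] for k=0..6.
9 cycles of lengths [11, 11, 11, 11, 11, 11, 1, 1, 1].
Σ(ℓ_i−1) = 69−9 = 60; sign = (−1)^60 = +1.
Zolotarev: (58|69) = +1, matching the cycle-count sign.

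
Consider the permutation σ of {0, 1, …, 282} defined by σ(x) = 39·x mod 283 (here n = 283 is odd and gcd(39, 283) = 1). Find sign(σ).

-1

Trace 158: π^k(158) = [158, 219, 51, 8, 29, 282, 244] for k=0..6.
π_39 has 4 disjoint cycles with lengths [94, 94, 94, 1] on {0,…,282}.
4 cycles on 283: each ℓ→(−1)^(ℓ−1), product (−1)^279 = -1.
Zolotarev: (39|283) = -1, matching the cycle-count sign.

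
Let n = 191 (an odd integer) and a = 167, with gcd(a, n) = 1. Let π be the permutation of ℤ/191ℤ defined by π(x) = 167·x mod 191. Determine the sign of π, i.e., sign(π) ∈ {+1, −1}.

-1

Trace 24: π^k(24) = [24, 188, 72, 182, 25, 164, 75] for k=0..6.
Cycle type of π: 190 + 1; total 2 cycles.
n − c = 191 − 2 = 189; sign = (−1)^189 = -1.
(167|191)_J = -1 (Zolotarev's lemma cross-check).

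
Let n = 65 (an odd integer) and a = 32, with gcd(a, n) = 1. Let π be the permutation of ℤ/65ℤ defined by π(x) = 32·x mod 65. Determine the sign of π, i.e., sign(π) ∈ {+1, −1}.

+1

Start at x=8: 8 → 61 → 2 → 64 → 33 → 16 → 57 → … (one orbit).
Cycle type of π: 12×5 + 4 + 1; total 7 cycles.
sign(π) = (−1)^{n − #cycles} = (−1)^{65−7} = (−1)^58 = +1.
Via Zolotarev, sign(π_{32}) = (32|65) = +1.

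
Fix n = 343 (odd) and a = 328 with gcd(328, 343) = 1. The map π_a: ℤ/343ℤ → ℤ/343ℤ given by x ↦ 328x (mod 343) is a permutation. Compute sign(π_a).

Trace 328: π^k(328) = [328, 225, 55, 204, 27, 281, 244] for k=0..6.
π_328 has 10 disjoint cycles with lengths [98, 98, 98, 14, 14, 14, 2, 2, 2, 1] on {0,…,342}.
Σ(ℓ_i−1) = 343−10 = 333; sign = (−1)^333 = -1.
Via Zolotarev, sign(π_{328}) = (328|343) = -1.

-1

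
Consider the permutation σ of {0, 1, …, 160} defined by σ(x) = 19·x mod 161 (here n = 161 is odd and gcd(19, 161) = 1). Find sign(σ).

Orbit of 83 under x↦19x: [83, 128, 17, 1, 19, 39, 97]… (length divides ord_161(19)).
Cycle type of π: 66×2 + 22 + 6 + 1; total 5 cycles.
Σ(ℓ_i−1) = 161−5 = 156; sign = (−1)^156 = +1.
Check: (19/161) = +1 by Zolotarev.

+1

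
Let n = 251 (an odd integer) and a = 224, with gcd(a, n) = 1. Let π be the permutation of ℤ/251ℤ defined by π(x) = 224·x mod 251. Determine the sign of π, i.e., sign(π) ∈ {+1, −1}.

-1

Orbit of 224 under x↦224x: [224, 227, 146, 74, 10, 232, 11]… (length divides ord_251(224)).
Decompose π into cycles: lengths [250, 1] (2 cycles, including the fixed point 0).
With 2 cycles on 251 points, sign = (−1)^{251−2} = -1.
The Jacobi symbol (224|251) = -1 (Zolotarev) agrees.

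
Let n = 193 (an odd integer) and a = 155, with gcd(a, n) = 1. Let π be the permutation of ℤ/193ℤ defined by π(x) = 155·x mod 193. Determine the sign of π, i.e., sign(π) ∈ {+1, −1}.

-1

Orbit of 92 under x↦155x: [92, 171, 64, 77, 162, 20, 12]… (length divides ord_193(155)).
The orbit structure of x ↦ 155x mod 193: 2 orbits of sizes [192, 1].
n − c = 193 − 2 = 191; sign = (−1)^191 = -1.
Check: (155/193) = -1 by Zolotarev.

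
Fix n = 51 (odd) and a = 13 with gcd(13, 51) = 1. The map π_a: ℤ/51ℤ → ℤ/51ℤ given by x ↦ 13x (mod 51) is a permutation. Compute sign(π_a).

Start at x=4: 4 → 1 → 13 → 16 → 4 (one orbit).
Cycle lengths of π_13 on ℤ/51ℤ: [4, 4, 4, 4, 4, 4, 4, 4, 4, 4, 4, 4, 1, 1, 1]; 15 cycles in total.
15 cycles on 51: each ℓ→(−1)^(ℓ−1), product (−1)^36 = +1.
The Jacobi symbol (13|51) = +1 (Zolotarev) agrees.

+1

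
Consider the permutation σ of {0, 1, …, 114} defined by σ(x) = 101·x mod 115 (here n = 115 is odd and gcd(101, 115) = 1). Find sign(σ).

Start at x=26: 26 → 96 → 36 → 71 → 41 → 1 → 101 → … (one orbit).
15 cycles of lengths [11, 11, 11, 11, 11, 11, 11, 11, 11, 11, 1, 1, 1, 1, 1].
n − c = 115 − 15 = 100; sign = (−1)^100 = +1.

+1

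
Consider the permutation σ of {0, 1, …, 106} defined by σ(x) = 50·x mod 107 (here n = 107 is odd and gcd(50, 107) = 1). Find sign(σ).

-1

Start at x=14: 14 → 58 → 11 → 15 → 1 → 50 → 39 → … (one orbit).
Decompose π into cycles: lengths [106, 1] (2 cycles, including the fixed point 0).
2 cycles on 107: each ℓ→(−1)^(ℓ−1), product (−1)^105 = -1.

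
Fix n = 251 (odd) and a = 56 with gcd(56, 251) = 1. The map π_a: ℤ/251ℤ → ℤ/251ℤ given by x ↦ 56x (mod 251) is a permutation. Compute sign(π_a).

Trace 24: π^k(24) = [24, 89, 215, 243, 54, 12, 170] for k=0..6.
Cycle lengths of π_56 on ℤ/251ℤ: [250, 1]; 2 cycles in total.
sign(π) = (−1)^{n − #cycles} = (−1)^{251−2} = (−1)^249 = -1.

-1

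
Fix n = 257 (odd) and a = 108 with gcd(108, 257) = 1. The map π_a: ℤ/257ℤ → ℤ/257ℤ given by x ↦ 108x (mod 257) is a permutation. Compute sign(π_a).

Trace 18: π^k(18) = [18, 145, 240, 220, 116, 192, 176] for k=0..6.
π_108 has 2 disjoint cycles with lengths [256, 1] on {0,…,256}.
2 cycles on 257: each ℓ→(−1)^(ℓ−1), product (−1)^255 = -1.

-1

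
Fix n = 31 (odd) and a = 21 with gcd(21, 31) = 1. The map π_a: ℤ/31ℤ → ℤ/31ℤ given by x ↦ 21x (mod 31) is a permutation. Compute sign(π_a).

-1

Start at x=23: 23 → 18 → 6 → 2 → 11 → 14 → 15 → … (one orbit).
π_21 has 2 disjoint cycles with lengths [30, 1] on {0,…,30}.
sign(π) = (−1)^{n − #cycles} = (−1)^{31−2} = (−1)^29 = -1.
Zolotarev: (21|31) = -1, matching the cycle-count sign.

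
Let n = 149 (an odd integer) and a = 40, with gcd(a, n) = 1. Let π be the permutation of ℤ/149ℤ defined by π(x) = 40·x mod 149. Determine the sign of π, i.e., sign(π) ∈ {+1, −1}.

Trace 65: π^k(65) = [65, 67, 147, 69, 78, 140, 87] for k=0..6.
Cycle type of π: 148 + 1; total 2 cycles.
n − c = 149 − 2 = 147; sign = (−1)^147 = -1.
Check: (40/149) = -1 by Zolotarev.

-1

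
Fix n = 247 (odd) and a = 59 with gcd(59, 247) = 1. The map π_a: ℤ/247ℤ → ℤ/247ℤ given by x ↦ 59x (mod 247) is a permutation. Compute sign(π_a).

+1

Trace 144: π^k(144) = [144, 98, 101, 31, 100, 219, 77] for k=0..6.
9 cycles of lengths [36, 36, 36, 36, 36, 36, 18, 12, 1].
Σ(ℓ_i−1) = 247−9 = 238; sign = (−1)^238 = +1.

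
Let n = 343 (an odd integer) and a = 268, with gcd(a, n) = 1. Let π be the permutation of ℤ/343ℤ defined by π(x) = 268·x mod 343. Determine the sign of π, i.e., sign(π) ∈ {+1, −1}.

Start at x=79: 79 → 249 → 190 → 156 → 305 → 106 → 282 → … (one orbit).
Cycle type of π: 147×2 + 21×2 + 3×2 + 1; total 7 cycles.
sign(π) = (−1)^{n − #cycles} = (−1)^{343−7} = (−1)^336 = +1.
The Jacobi symbol (268|343) = +1 (Zolotarev) agrees.

+1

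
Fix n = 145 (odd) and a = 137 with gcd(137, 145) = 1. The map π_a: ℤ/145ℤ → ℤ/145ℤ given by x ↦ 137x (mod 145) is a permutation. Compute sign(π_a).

+1

Start at x=9: 9 → 73 → 141 → 32 → 34 → 18 → 1 → … (one orbit).
Cycle lengths of π_137 on ℤ/145ℤ: [28, 28, 28, 28, 28, 4, 1]; 7 cycles in total.
7 cycles on 145: each ℓ→(−1)^(ℓ−1), product (−1)^138 = +1.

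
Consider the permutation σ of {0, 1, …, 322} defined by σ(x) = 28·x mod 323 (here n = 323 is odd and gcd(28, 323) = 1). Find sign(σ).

-1

Trace 263: π^k(263) = [263, 258, 118, 74, 134, 199, 81] for k=0..6.
Decompose π into cycles: lengths [144, 144, 16, 9, 9, 1] (6 cycles, including the fixed point 0).
6 cycles on 323: each ℓ→(−1)^(ℓ−1), product (−1)^317 = -1.
Zolotarev: (28|323) = -1, matching the cycle-count sign.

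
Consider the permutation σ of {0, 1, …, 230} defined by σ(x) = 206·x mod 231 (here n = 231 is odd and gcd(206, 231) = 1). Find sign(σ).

Orbit of 215 under x↦206x: [215, 169, 164, 58, 167, 214, 194]… (length divides ord_231(206)).
Decompose π into cycles: lengths [30, 30, 30, 30, 30, 30, 10, 10, 10, 6, 6, 6, 2, 1] (14 cycles, including the fixed point 0).
With 14 cycles on 231 points, sign = (−1)^{231−14} = -1.

-1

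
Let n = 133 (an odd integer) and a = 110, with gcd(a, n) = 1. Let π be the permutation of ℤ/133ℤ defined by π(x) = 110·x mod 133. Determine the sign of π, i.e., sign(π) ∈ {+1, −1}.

+1

Orbit of 27 under x↦110x: [27, 44, 52, 1, 110, 130, 69]… (length divides ord_133(110)).
Decompose π into cycles: lengths [18, 18, 18, 18, 18, 18, 18, 6, 1] (9 cycles, including the fixed point 0).
n − c = 133 − 9 = 124; sign = (−1)^124 = +1.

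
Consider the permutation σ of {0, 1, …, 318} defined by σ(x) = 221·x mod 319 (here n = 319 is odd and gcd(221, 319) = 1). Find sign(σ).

Start at x=78: 78 → 12 → 100 → 89 → 210 → 155 → 122 → … (one orbit).
22 cycles of lengths [28, 28, 28, 28, 28, 28, 28, 28, 28, 28, 28, 1, 1, 1, 1, 1, 1, 1, 1, 1, 1, 1].
sign(π) = (−1)^{n − #cycles} = (−1)^{319−22} = (−1)^297 = -1.
Zolotarev: (221|319) = -1, matching the cycle-count sign.

-1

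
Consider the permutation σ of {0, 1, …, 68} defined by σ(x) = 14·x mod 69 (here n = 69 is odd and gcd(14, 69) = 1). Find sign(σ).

Start at x=53: 53 → 52 → 38 → 49 → 65 → 13 → 44 → … (one orbit).
Cycle lengths of π_14 on ℤ/69ℤ: [22, 22, 22, 2, 1]; 5 cycles in total.
sign(π) = (−1)^{n − #cycles} = (−1)^{69−5} = (−1)^64 = +1.
Check: (14/69) = +1 by Zolotarev.

+1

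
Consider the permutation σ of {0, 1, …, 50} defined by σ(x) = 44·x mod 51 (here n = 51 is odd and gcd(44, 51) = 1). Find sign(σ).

+1

Trace 14: π^k(14) = [14, 4, 23, 43, 5, 16, 41] for k=0..6.
Decompose π into cycles: lengths [16, 16, 16, 2, 1] (5 cycles, including the fixed point 0).
Σ(ℓ_i−1) = 51−5 = 46; sign = (−1)^46 = +1.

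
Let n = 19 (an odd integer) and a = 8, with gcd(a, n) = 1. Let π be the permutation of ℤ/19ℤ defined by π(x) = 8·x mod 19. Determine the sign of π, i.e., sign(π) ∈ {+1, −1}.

-1

Start at x=7: 7 → 18 → 11 → 12 → 1 → 8 → 7 (one orbit).
4 cycles of lengths [6, 6, 6, 1].
19 − 4 = 15 transpositions; sign(π) = (−1)^15 = -1.
Via Zolotarev, sign(π_{8}) = (8|19) = -1.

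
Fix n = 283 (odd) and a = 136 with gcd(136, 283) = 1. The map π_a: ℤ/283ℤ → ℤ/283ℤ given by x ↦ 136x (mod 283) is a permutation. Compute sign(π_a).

+1

Start at x=271: 271 → 66 → 203 → 157 → 127 → 9 → 92 → … (one orbit).
The orbit structure of x ↦ 136x mod 283: 3 orbits of sizes [141, 141, 1].
sign(π) = (−1)^{n − #cycles} = (−1)^{283−3} = (−1)^280 = +1.
Zolotarev: (136|283) = +1, matching the cycle-count sign.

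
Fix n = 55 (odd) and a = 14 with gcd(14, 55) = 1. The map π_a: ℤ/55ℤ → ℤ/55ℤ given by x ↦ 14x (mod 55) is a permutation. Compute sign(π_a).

Trace 26: π^k(26) = [26, 34, 36, 9, 16, 4, 1] for k=0..6.
The orbit structure of x ↦ 14x mod 55: 9 orbits of sizes [10, 10, 10, 10, 5, 5, 2, 2, 1].
With 9 cycles on 55 points, sign = (−1)^{55−9} = +1.
Via Zolotarev, sign(π_{14}) = (14|55) = +1.

+1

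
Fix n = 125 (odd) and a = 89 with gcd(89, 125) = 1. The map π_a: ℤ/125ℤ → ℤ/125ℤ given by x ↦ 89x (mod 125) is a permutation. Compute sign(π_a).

+1

Orbit of 36 under x↦89x: [36, 79, 31, 9, 51, 39, 96]… (length divides ord_125(89)).
The orbit structure of x ↦ 89x mod 125: 7 orbits of sizes [50, 50, 10, 10, 2, 2, 1].
n − c = 125 − 7 = 118; sign = (−1)^118 = +1.
Check: (89/125) = +1 by Zolotarev.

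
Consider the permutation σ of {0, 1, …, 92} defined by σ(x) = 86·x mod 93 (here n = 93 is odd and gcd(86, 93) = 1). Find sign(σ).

Trace 92: π^k(92) = [92, 7, 44, 64, 17, 67, 89] for k=0..6.
Decompose π into cycles: lengths [30, 30, 30, 2, 1] (5 cycles, including the fixed point 0).
With 5 cycles on 93 points, sign = (−1)^{93−5} = +1.

+1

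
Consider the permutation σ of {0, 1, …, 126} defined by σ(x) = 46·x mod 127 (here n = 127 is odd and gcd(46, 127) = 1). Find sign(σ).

Start at x=85: 85 → 100 → 28 → 18 → 66 → 115 → 83 → … (one orbit).
π_46 has 2 disjoint cycles with lengths [126, 1] on {0,…,126}.
sign(π) = (−1)^{n − #cycles} = (−1)^{127−2} = (−1)^125 = -1.

-1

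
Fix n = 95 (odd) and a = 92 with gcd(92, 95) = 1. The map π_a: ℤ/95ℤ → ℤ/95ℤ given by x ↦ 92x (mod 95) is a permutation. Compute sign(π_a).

Start at x=62: 62 → 4 → 83 → 36 → 82 → 39 → 73 → … (one orbit).
The orbit structure of x ↦ 92x mod 95: 6 orbits of sizes [36, 36, 9, 9, 4, 1].
Σ(ℓ_i−1) = 95−6 = 89; sign = (−1)^89 = -1.

-1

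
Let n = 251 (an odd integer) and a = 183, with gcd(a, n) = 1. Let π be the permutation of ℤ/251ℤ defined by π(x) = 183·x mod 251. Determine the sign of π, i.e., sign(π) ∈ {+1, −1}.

Orbit of 131 under x↦183x: [131, 128, 81, 14, 52, 229, 241]… (length divides ord_251(183)).
Cycle lengths of π_183 on ℤ/251ℤ: [250, 1]; 2 cycles in total.
sign(π) = (−1)^{n − #cycles} = (−1)^{251−2} = (−1)^249 = -1.
Via Zolotarev, sign(π_{183}) = (183|251) = -1.

-1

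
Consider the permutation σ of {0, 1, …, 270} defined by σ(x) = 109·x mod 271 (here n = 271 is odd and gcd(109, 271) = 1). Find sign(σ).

Trace 28: π^k(28) = [28, 71, 151, 199, 11, 115, 69] for k=0..6.
2 cycles of lengths [270, 1].
sign(π) = (−1)^{n − #cycles} = (−1)^{271−2} = (−1)^269 = -1.

-1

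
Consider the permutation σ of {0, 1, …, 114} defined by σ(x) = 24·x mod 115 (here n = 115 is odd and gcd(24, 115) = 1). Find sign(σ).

+1

Orbit of 1 under x↦24x: [1, 24]… (length divides ord_115(24)).
69 cycles of lengths [2, 2, 2, 2, 2, 2, 2, 2, 2, 2, 2, 2, 2, 2, 2, 2, 2, 2, 2, 2, 2, 2, 2, 2, 2, 2, 2, 2, 2, 2, 2, 2, 2, 2, 2, 2, 2, 2, 2, 2, 2, 2, 2, 2, 2, 2, 1, 1, 1, 1, 1, 1, 1, 1, 1, 1, 1, 1, 1, 1, 1, 1, 1, 1, 1, 1, 1, 1, 1].
n − c = 115 − 69 = 46; sign = (−1)^46 = +1.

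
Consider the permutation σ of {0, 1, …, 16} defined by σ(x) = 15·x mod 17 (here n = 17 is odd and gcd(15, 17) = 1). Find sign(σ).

+1

Trace 13: π^k(13) = [13, 8, 1, 15, 4, 9, 16] for k=0..6.
π_15 has 3 disjoint cycles with lengths [8, 8, 1] on {0,…,16}.
3 cycles on 17: each ℓ→(−1)^(ℓ−1), product (−1)^14 = +1.
Check: (15/17) = +1 by Zolotarev.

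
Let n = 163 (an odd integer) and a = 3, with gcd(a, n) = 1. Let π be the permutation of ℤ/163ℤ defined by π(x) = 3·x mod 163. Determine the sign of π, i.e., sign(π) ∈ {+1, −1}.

-1

Trace 77: π^k(77) = [77, 68, 41, 123, 43, 129, 61] for k=0..6.
2 cycles of lengths [162, 1].
With 2 cycles on 163 points, sign = (−1)^{163−2} = -1.
Via Zolotarev, sign(π_{3}) = (3|163) = -1.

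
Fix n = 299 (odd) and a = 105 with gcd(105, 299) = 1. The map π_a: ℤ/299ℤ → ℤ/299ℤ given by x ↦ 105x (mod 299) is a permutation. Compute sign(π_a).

Orbit of 144 under x↦105x: [144, 170, 209, 118, 131, 1, 105]… (length divides ord_299(105)).
39 cycles of lengths [11, 11, 11, 11, 11, 11, 11, 11, 11, 11, 11, 11, 11, 11, 11, 11, 11, 11, 11, 11, 11, 11, 11, 11, 11, 11, 1, 1, 1, 1, 1, 1, 1, 1, 1, 1, 1, 1, 1].
Σ(ℓ_i−1) = 299−39 = 260; sign = (−1)^260 = +1.
Check: (105/299) = +1 by Zolotarev.

+1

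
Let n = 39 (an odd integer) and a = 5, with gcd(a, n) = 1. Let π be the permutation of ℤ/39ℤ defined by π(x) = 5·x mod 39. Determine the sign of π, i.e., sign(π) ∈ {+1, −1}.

+1

Trace 1: π^k(1) = [1, 5, 25, 8] for k=0..3.
π_5 has 11 disjoint cycles with lengths [4, 4, 4, 4, 4, 4, 4, 4, 4, 2, 1] on {0,…,38}.
sign(π) = (−1)^{n − #cycles} = (−1)^{39−11} = (−1)^28 = +1.
The Jacobi symbol (5|39) = +1 (Zolotarev) agrees.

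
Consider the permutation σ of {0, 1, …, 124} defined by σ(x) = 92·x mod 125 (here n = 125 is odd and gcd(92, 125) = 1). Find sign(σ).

-1

Orbit of 108 under x↦92x: [108, 61, 112, 54, 93, 56, 27]… (length divides ord_125(92)).
π_92 has 4 disjoint cycles with lengths [100, 20, 4, 1] on {0,…,124}.
n − c = 125 − 4 = 121; sign = (−1)^121 = -1.
Via Zolotarev, sign(π_{92}) = (92|125) = -1.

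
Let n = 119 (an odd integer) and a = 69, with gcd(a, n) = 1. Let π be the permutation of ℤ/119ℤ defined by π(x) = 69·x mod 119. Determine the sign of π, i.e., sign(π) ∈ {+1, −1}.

Trace 1: π^k(1) = [1, 69] for k=0..1.
The orbit structure of x ↦ 69x mod 119: 68 orbits of sizes [2, 2, 2, 2, 2, 2, 2, 2, 2, 2, 2, 2, 2, 2, 2, 2, 2, 2, 2, 2, 2, 2, 2, 2, 2, 2, 2, 2, 2, 2, 2, 2, 2, 2, 2, 2, 2, 2, 2, 2, 2, 2, 2, 2, 2, 2, 2, 2, 2, 2, 2, 1, 1, 1, 1, 1, 1, 1, 1, 1, 1, 1, 1, 1, 1, 1, 1, 1].
With 68 cycles on 119 points, sign = (−1)^{119−68} = -1.
Via Zolotarev, sign(π_{69}) = (69|119) = -1.

-1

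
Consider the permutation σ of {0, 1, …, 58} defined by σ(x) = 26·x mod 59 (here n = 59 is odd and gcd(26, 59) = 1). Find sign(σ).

Start at x=7: 7 → 5 → 12 → 17 → 29 → 46 → 16 → … (one orbit).
π_26 has 3 disjoint cycles with lengths [29, 29, 1] on {0,…,58}.
59 − 3 = 56 transpositions; sign(π) = (−1)^56 = +1.
The Jacobi symbol (26|59) = +1 (Zolotarev) agrees.

+1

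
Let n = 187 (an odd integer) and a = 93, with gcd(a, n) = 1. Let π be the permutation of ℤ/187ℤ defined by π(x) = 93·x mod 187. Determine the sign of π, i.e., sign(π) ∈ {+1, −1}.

Start at x=15: 15 → 86 → 144 → 115 → 36 → 169 → 9 → … (one orbit).
Decompose π into cycles: lengths [40, 40, 40, 40, 8, 8, 5, 5, 1] (9 cycles, including the fixed point 0).
n − c = 187 − 9 = 178; sign = (−1)^178 = +1.
Check: (93/187) = +1 by Zolotarev.

+1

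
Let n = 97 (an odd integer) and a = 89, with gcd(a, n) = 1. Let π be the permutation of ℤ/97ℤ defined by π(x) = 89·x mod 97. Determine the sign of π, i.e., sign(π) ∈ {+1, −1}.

Start at x=27: 27 → 75 → 79 → 47 → 12 → 1 → 89 → … (one orbit).
The orbit structure of x ↦ 89x mod 97: 7 orbits of sizes [16, 16, 16, 16, 16, 16, 1].
Σ(ℓ_i−1) = 97−7 = 90; sign = (−1)^90 = +1.
(89|97)_J = +1 (Zolotarev's lemma cross-check).

+1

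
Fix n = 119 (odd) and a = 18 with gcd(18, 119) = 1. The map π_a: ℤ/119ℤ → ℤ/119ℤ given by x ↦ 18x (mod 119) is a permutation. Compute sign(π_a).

+1

Start at x=86: 86 → 1 → 18 → 86 (one orbit).
Cycle type of π: 3×34 + 1×17; total 51 cycles.
With 51 cycles on 119 points, sign = (−1)^{119−51} = +1.
The Jacobi symbol (18|119) = +1 (Zolotarev) agrees.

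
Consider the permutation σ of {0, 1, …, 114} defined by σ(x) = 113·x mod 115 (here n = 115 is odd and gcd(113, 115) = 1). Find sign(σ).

Orbit of 9 under x↦113x: [9, 97, 36, 43, 29, 57, 1]… (length divides ord_115(113)).
5 cycles of lengths [44, 44, 22, 4, 1].
sign(π) = (−1)^{n − #cycles} = (−1)^{115−5} = (−1)^110 = +1.
Via Zolotarev, sign(π_{113}) = (113|115) = +1.

+1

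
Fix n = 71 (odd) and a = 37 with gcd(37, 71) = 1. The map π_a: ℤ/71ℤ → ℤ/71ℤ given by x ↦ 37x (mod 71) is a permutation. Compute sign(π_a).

Trace 37: π^k(37) = [37, 20, 30, 45, 32, 48, 1] for k=0..6.
Decompose π into cycles: lengths [7, 7, 7, 7, 7, 7, 7, 7, 7, 7, 1] (11 cycles, including the fixed point 0).
n − c = 71 − 11 = 60; sign = (−1)^60 = +1.
Zolotarev: (37|71) = +1, matching the cycle-count sign.

+1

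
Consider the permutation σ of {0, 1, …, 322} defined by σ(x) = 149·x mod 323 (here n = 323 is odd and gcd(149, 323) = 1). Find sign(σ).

Trace 64: π^k(64) = [64, 169, 310, 1, 149, 237, 106] for k=0..6.
Cycle lengths of π_149 on ℤ/323ℤ: [36, 36, 36, 36, 36, 36, 36, 36, 9, 9, 4, 4, 4, 4, 1]; 15 cycles in total.
With 15 cycles on 323 points, sign = (−1)^{323−15} = +1.
The Jacobi symbol (149|323) = +1 (Zolotarev) agrees.

+1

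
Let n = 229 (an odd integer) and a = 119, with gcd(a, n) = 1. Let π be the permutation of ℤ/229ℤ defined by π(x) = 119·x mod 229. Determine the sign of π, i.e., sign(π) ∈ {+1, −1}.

Orbit of 124 under x↦119x: [124, 100, 221, 193, 67, 187, 40]… (length divides ord_229(119)).
Cycle type of π: 228 + 1; total 2 cycles.
Σ(ℓ_i−1) = 229−2 = 227; sign = (−1)^227 = -1.

-1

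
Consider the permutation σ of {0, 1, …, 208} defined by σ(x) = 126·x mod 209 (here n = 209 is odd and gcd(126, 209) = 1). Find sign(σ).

Start at x=12: 12 → 49 → 113 → 26 → 141 → 1 → 126 → … (one orbit).
Cycle lengths of π_126 on ℤ/209ℤ: [30, 30, 30, 30, 30, 30, 6, 6, 6, 5, 5, 1]; 12 cycles in total.
209 − 12 = 197 transpositions; sign(π) = (−1)^197 = -1.

-1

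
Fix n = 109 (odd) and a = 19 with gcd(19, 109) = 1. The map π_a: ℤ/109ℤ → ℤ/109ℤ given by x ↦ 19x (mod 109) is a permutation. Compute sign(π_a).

-1

Start at x=32: 32 → 63 → 107 → 71 → 41 → 16 → 86 → … (one orbit).
Decompose π into cycles: lengths [36, 36, 36, 1] (4 cycles, including the fixed point 0).
109 − 4 = 105 transpositions; sign(π) = (−1)^105 = -1.
Via Zolotarev, sign(π_{19}) = (19|109) = -1.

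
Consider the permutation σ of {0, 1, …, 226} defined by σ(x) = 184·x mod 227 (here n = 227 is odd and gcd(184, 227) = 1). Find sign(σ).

-1

Start at x=46: 46 → 65 → 156 → 102 → 154 → 188 → 88 → … (one orbit).
Cycle type of π: 226 + 1; total 2 cycles.
Σ(ℓ_i−1) = 227−2 = 225; sign = (−1)^225 = -1.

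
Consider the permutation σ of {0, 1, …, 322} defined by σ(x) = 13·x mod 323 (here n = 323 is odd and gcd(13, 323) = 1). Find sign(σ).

-1

Start at x=305: 305 → 89 → 188 → 183 → 118 → 242 → 239 → … (one orbit).
Cycle type of π: 36×8 + 18 + 4×4 + 1; total 14 cycles.
With 14 cycles on 323 points, sign = (−1)^{323−14} = -1.
Check: (13/323) = -1 by Zolotarev.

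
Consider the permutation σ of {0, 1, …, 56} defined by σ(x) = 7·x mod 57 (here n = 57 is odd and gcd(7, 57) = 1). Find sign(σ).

Start at x=7: 7 → 49 → 1 → 7 (one orbit).
21 cycles of lengths [3, 3, 3, 3, 3, 3, 3, 3, 3, 3, 3, 3, 3, 3, 3, 3, 3, 3, 1, 1, 1].
21 cycles on 57: each ℓ→(−1)^(ℓ−1), product (−1)^36 = +1.
The Jacobi symbol (7|57) = +1 (Zolotarev) agrees.

+1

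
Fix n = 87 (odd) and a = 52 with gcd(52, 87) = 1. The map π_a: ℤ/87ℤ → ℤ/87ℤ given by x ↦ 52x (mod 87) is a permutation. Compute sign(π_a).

+1

Orbit of 52 under x↦52x: [52, 7, 16, 49, 25, 82, 1]… (length divides ord_87(52)).
Decompose π into cycles: lengths [7, 7, 7, 7, 7, 7, 7, 7, 7, 7, 7, 7, 1, 1, 1] (15 cycles, including the fixed point 0).
n − c = 87 − 15 = 72; sign = (−1)^72 = +1.
Zolotarev: (52|87) = +1, matching the cycle-count sign.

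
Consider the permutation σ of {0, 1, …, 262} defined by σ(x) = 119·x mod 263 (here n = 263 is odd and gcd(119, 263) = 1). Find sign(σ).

-1

Orbit of 75 under x↦119x: [75, 246, 81, 171, 98, 90, 190]… (length divides ord_263(119)).
π_119 has 2 disjoint cycles with lengths [262, 1] on {0,…,262}.
2 cycles on 263: each ℓ→(−1)^(ℓ−1), product (−1)^261 = -1.
(119|263)_J = -1 (Zolotarev's lemma cross-check).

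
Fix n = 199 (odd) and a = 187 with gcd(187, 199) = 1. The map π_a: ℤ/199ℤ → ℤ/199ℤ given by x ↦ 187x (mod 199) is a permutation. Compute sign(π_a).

+1

Orbit of 116 under x↦187x: [116, 1, 187, 144, 63, 40, 117]… (length divides ord_199(187)).
The orbit structure of x ↦ 187x mod 199: 7 orbits of sizes [33, 33, 33, 33, 33, 33, 1].
7 cycles on 199: each ℓ→(−1)^(ℓ−1), product (−1)^192 = +1.
Check: (187/199) = +1 by Zolotarev.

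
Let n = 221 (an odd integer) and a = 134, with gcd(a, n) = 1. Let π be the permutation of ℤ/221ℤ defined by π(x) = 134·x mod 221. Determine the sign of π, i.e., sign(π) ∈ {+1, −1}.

+1

Trace 77: π^k(77) = [77, 152, 36, 183, 212, 120, 168] for k=0..6.
Decompose π into cycles: lengths [24, 24, 24, 24, 24, 24, 24, 24, 8, 8, 6, 6, 1] (13 cycles, including the fixed point 0).
13 cycles on 221: each ℓ→(−1)^(ℓ−1), product (−1)^208 = +1.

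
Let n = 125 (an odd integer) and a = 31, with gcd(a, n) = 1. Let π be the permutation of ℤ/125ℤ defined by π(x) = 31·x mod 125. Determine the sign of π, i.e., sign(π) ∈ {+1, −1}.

+1

Start at x=46: 46 → 51 → 81 → 11 → 91 → 71 → 76 → … (one orbit).
The orbit structure of x ↦ 31x mod 125: 13 orbits of sizes [25, 25, 25, 25, 5, 5, 5, 5, 1, 1, 1, 1, 1].
Σ(ℓ_i−1) = 125−13 = 112; sign = (−1)^112 = +1.
Via Zolotarev, sign(π_{31}) = (31|125) = +1.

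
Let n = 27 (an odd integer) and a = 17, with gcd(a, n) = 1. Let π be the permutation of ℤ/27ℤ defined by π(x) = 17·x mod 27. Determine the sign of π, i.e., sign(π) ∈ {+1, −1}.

Start at x=26: 26 → 10 → 8 → 1 → 17 → 19 → 26 (one orbit).
Decompose π into cycles: lengths [6, 6, 6, 2, 2, 2, 2, 1] (8 cycles, including the fixed point 0).
Σ(ℓ_i−1) = 27−8 = 19; sign = (−1)^19 = -1.

-1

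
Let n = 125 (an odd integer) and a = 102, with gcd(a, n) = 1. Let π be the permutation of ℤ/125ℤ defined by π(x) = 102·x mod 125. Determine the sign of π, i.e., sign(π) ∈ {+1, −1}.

-1

Orbit of 17 under x↦102x: [17, 109, 118, 36, 47, 44, 113]… (length divides ord_125(102)).
Decompose π into cycles: lengths [100, 20, 4, 1] (4 cycles, including the fixed point 0).
sign(π) = (−1)^{n − #cycles} = (−1)^{125−4} = (−1)^121 = -1.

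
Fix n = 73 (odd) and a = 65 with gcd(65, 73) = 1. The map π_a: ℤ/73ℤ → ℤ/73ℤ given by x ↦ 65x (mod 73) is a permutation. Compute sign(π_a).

Start at x=64: 64 → 72 → 8 → 9 → 1 → 65 → 64 (one orbit).
13 cycles of lengths [6, 6, 6, 6, 6, 6, 6, 6, 6, 6, 6, 6, 1].
73 − 13 = 60 transpositions; sign(π) = (−1)^60 = +1.
Check: (65/73) = +1 by Zolotarev.

+1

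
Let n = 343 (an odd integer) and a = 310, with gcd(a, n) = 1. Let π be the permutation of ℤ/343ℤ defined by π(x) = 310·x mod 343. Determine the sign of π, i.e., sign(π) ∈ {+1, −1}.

Trace 172: π^k(172) = [172, 155, 30, 39, 85, 282, 298] for k=0..6.
The orbit structure of x ↦ 310x mod 343: 7 orbits of sizes [147, 147, 21, 21, 3, 3, 1].
sign(π) = (−1)^{n − #cycles} = (−1)^{343−7} = (−1)^336 = +1.
The Jacobi symbol (310|343) = +1 (Zolotarev) agrees.

+1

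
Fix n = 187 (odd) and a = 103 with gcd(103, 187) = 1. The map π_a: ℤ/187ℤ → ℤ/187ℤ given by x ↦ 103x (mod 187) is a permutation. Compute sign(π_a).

+1

Trace 86: π^k(86) = [86, 69, 1, 103, 137] for k=0..4.
π_103 has 51 disjoint cycles with lengths [5, 5, 5, 5, 5, 5, 5, 5, 5, 5, 5, 5, 5, 5, 5, 5, 5, 5, 5, 5, 5, 5, 5, 5, 5, 5, 5, 5, 5, 5, 5, 5, 5, 5, 1, 1, 1, 1, 1, 1, 1, 1, 1, 1, 1, 1, 1, 1, 1, 1, 1] on {0,…,186}.
n − c = 187 − 51 = 136; sign = (−1)^136 = +1.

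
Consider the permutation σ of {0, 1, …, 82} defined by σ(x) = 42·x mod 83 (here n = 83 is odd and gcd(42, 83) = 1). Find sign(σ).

Trace 67: π^k(67) = [67, 75, 79, 81, 82, 41, 62] for k=0..6.
π_42 has 2 disjoint cycles with lengths [82, 1] on {0,…,82}.
83 − 2 = 81 transpositions; sign(π) = (−1)^81 = -1.

-1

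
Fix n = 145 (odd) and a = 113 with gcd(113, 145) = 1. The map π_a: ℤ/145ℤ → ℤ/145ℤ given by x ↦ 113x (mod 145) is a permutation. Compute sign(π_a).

Start at x=17: 17 → 36 → 8 → 34 → 72 → 16 → 68 → … (one orbit).
π_113 has 7 disjoint cycles with lengths [28, 28, 28, 28, 28, 4, 1] on {0,…,144}.
n − c = 145 − 7 = 138; sign = (−1)^138 = +1.

+1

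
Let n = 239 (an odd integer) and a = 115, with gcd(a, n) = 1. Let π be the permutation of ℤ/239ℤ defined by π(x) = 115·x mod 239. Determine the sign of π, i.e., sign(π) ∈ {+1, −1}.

Orbit of 201 under x↦115x: [201, 171, 67, 57, 102, 19, 34]… (length divides ord_239(115)).
Decompose π into cycles: lengths [238, 1] (2 cycles, including the fixed point 0).
Σ(ℓ_i−1) = 239−2 = 237; sign = (−1)^237 = -1.
Check: (115/239) = -1 by Zolotarev.

-1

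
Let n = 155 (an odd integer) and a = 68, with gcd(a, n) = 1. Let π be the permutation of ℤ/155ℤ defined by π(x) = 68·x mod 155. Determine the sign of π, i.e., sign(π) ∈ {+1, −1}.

+1

Trace 36: π^k(36) = [36, 123, 149, 57, 1, 68, 129] for k=0..6.
Cycle lengths of π_68 on ℤ/155ℤ: [12, 12, 12, 12, 12, 12, 12, 12, 12, 12, 6, 6, 6, 6, 6, 4, 1]; 17 cycles in total.
n − c = 155 − 17 = 138; sign = (−1)^138 = +1.
Zolotarev: (68|155) = +1, matching the cycle-count sign.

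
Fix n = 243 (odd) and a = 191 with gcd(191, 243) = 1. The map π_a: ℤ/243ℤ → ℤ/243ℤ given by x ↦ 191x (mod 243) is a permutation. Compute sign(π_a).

Start at x=103: 103 → 233 → 34 → 176 → 82 → 110 → 112 → … (one orbit).
π_191 has 6 disjoint cycles with lengths [162, 54, 18, 6, 2, 1] on {0,…,242}.
With 6 cycles on 243 points, sign = (−1)^{243−6} = -1.
Check: (191/243) = -1 by Zolotarev.

-1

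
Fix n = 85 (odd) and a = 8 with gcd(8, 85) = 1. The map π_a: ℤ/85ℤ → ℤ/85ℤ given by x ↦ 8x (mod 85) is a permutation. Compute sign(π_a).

-1

Orbit of 32 under x↦8x: [32, 1, 8, 64, 2, 16, 43]… (length divides ord_85(8)).
Cycle type of π: 8×10 + 4 + 1; total 12 cycles.
12 cycles on 85: each ℓ→(−1)^(ℓ−1), product (−1)^73 = -1.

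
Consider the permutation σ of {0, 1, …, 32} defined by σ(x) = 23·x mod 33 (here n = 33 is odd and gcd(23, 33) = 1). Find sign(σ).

Trace 23: π^k(23) = [23, 1] for k=0..1.
22 cycles of lengths [2, 2, 2, 2, 2, 2, 2, 2, 2, 2, 2, 1, 1, 1, 1, 1, 1, 1, 1, 1, 1, 1].
33 − 22 = 11 transpositions; sign(π) = (−1)^11 = -1.

-1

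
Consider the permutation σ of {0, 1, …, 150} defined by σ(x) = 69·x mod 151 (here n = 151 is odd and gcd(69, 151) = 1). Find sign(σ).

+1

Start at x=64: 64 → 37 → 137 → 91 → 88 → 32 → 94 → … (one orbit).
Decompose π into cycles: lengths [75, 75, 1] (3 cycles, including the fixed point 0).
151 − 3 = 148 transpositions; sign(π) = (−1)^148 = +1.
The Jacobi symbol (69|151) = +1 (Zolotarev) agrees.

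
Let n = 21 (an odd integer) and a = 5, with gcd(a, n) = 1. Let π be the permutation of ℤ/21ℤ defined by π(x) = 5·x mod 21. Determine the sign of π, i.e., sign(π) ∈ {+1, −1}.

Trace 17: π^k(17) = [17, 1, 5, 4, 20, 16] for k=0..5.
5 cycles of lengths [6, 6, 6, 2, 1].
With 5 cycles on 21 points, sign = (−1)^{21−5} = +1.
Zolotarev: (5|21) = +1, matching the cycle-count sign.

+1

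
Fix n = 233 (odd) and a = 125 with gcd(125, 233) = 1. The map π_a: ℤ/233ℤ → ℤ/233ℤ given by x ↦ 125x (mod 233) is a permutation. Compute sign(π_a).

-1

Start at x=207: 207 → 12 → 102 → 168 → 30 → 22 → 187 → … (one orbit).
π_125 has 2 disjoint cycles with lengths [232, 1] on {0,…,232}.
n − c = 233 − 2 = 231; sign = (−1)^231 = -1.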